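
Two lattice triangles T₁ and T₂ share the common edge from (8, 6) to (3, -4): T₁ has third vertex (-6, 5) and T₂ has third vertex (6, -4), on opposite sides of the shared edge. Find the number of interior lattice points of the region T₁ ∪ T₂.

76

The union is the simple quadrilateral with vertices (8, 6), (-6, 5), (3, -4), (6, -4) in order.
By the shoelace formula, twice the signed area is |(8·5 − (-6)·6) + ((-6)·(-4) − 3·5) + (3·(-4) − 6·(-4)) + (6·6 − 8·(-4))| = 165, so the area is 82.5.
Summing gcd(|Δx|,|Δy|) over the edges gives the boundary count: gcd(14,1) + gcd(9,9) + gcd(3,0) + gcd(2,10) = 1+9+3+2 = 15.
By Pick's theorem I = A − B/2 + 1 = 82.5 − 15/2 + 1 = 76.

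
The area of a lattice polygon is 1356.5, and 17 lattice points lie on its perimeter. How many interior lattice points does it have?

1349

Pick's theorem A = I + B/2 − 1 rearranges to I = A − B/2 + 1 = 1356.5 − 17/2 + 1 = 1349.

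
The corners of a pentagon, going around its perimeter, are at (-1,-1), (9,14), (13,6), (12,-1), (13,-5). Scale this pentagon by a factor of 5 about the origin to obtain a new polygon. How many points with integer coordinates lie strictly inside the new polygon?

The shoelace formula gives twice the area as |((-1)·14 − 9·(-1)) + (9·6 − 13·14) + (13·(-1) − 12·6) + (12·(-5) − 13·(-1)) + (13·(-1) − (-1)·(-5))| = 283, so the area is 283/2.
Summing gcd(|Δx|,|Δy|) over the edges gives the boundary count: gcd(10,15) + gcd(4,8) + gcd(1,7) + gcd(1,4) + gcd(14,4) = 5+4+1+1+2 = 13.
Scaling by 5 multiplies the area by 5² = 25 (so the new area is 3537.5) and multiplies the boundary lattice-point count by 5, giving 65.
By Pick's theorem, the interior count of the dilated polygon is 3537.5 − 65/2 + 1 = 3506.

3506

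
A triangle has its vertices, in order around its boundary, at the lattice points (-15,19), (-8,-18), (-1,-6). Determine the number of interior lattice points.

171

By the shoelace formula, twice the signed area is |[(-15)·(-18) − (-8)·19] + [(-8)·(-6) − (-1)·(-18)] + [(-1)·19 − (-15)·(-6)]| = 343, so the area is 171.5.
The number of boundary lattice points is Σ gcd(|Δx|,|Δy|) = gcd(7,37) + gcd(7,12) + gcd(14,25) = 1+1+1 = 3.
Pick's theorem gives I = A − B/2 + 1 = 171.5 − 3/2 + 1 = 171.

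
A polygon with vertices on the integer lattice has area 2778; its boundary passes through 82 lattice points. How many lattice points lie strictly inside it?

Pick's theorem A = I + B/2 − 1 rearranges to I = A − B/2 + 1 = 2778 − 82/2 + 1 = 2738.

2738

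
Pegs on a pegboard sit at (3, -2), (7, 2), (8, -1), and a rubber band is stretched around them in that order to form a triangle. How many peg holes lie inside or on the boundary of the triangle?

12

Using the shoelace formula, 2A = |(3·2 − 7·(-2)) + (7·(-1) − 8·2) + (8·(-2) − 3·(-1))| = 16, so the area is 8.
Summing gcd(|Δx|,|Δy|) over the edges gives the boundary count: gcd(4,4) + gcd(1,3) + gcd(5,1) = 4+1+1 = 6.
Pick's theorem gives I = A − B/2 + 1 = 8 − 6/2 + 1 = 6, so the closed region contains I + B = 6 + 6 = 12 lattice points.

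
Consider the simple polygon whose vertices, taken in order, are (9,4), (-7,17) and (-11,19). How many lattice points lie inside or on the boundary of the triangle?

15

The shoelace formula gives twice the area as |[9·17 − (-7)·4] + [(-7)·19 − (-11)·17] + [(-11)·4 − 9·19]| = 20, so the area is 10.
Along each edge there are gcd(|Δx|,|Δy|)+1 lattice points, so counting each shared vertex once the boundary has gcd(16,13) + gcd(4,2) + gcd(20,15) = 1+2+5 = 8.
Pick's theorem gives I = A − B/2 + 1 = 10 − 8/2 + 1 = 7, so the closed region contains I + B = 7 + 8 = 15 lattice points.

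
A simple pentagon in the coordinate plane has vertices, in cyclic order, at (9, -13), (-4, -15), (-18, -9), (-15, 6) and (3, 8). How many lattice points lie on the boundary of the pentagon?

Along each edge there are gcd(|Δx|,|Δy|)+1 lattice points, so counting each shared vertex once the boundary has gcd(13,2) + gcd(14,6) + gcd(3,15) + gcd(18,2) + gcd(6,21) = 1+2+3+2+3 = 11.

11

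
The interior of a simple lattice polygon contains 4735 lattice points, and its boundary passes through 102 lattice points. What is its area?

4785

By Pick's theorem, A = I + B/2 − 1 = 4735 + 102/2 − 1 = 4785.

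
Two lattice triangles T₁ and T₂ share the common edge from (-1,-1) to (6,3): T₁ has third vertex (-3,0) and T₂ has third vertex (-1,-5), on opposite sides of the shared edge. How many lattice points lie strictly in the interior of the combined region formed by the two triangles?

The union is the simple quadrilateral with vertices (-1,-1), (-3,0), (6,3), (-1,-5) in order.
Using the shoelace formula, 2A = |[(-1)·0 − (-3)·(-1)] + [(-3)·3 − 6·0] + [6·(-5) − (-1)·3] + [(-1)·(-1) − (-1)·(-5)]| = 43, so the area is 43/2.
Summing gcd(|Δx|,|Δy|) over the edges gives the boundary count: gcd(2,1) + gcd(9,3) + gcd(7,8) + gcd(0,4) = 1+3+1+4 = 9.
By Pick's theorem I = A − B/2 + 1 = 43/2 − 9/2 + 1 = 18.

18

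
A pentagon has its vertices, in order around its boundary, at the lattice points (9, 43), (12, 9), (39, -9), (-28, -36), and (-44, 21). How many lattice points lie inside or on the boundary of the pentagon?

Using the shoelace formula, 2A = |[9·9 − 12·43] + [12·(-9) − 39·9] + [39·(-36) − (-28)·(-9)] + [(-28)·21 − (-44)·(-36)] + [(-44)·43 − 9·21]| = 6803, so the area is 6803/2.
The number of boundary lattice points is Σ gcd(|Δx|,|Δy|) = gcd(3,34) + gcd(27,18) + gcd(67,27) + gcd(16,57) + gcd(53,22) = 1+9+1+1+1 = 13.
Pick's theorem gives I = A − B/2 + 1 = 6803/2 − 13/2 + 1 = 3396, so the closed region contains I + B = 3396 + 13 = 3409 lattice points.

3409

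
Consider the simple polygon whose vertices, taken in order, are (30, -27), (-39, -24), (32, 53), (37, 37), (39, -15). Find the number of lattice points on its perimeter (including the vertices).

10

The number of boundary lattice points is Σ gcd(|Δx|,|Δy|) = gcd(69,3) + gcd(71,77) + gcd(5,16) + gcd(2,52) + gcd(9,12) = 3+1+1+2+3 = 10.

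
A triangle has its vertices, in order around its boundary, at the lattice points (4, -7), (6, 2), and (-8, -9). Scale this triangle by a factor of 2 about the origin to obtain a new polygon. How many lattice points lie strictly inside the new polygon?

205

The shoelace formula gives twice the area as |(4·2 − 6·(-7)) + (6·(-9) − (-8)·2) + ((-8)·(-7) − 4·(-9))| = 104, so the area is 52.
Along each edge there are gcd(|Δx|,|Δy|)+1 lattice points, so counting each shared vertex once the boundary has gcd(2,9) + gcd(14,11) + gcd(12,2) = 1+1+2 = 4.
Scaling by 2 multiplies the area by 2² = 4 (so the new area is 208) and multiplies the boundary lattice-point count by 2, giving 8.
By Pick's theorem, the interior count of the dilated polygon is 208 − 8/2 + 1 = 205.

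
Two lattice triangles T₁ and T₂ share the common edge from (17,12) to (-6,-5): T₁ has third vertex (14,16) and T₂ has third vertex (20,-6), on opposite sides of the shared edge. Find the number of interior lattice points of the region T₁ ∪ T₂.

302

The union is the simple quadrilateral with vertices (17,12), (14,16), (-6,-5), (20,-6) in order.
The shoelace formula gives twice the area as |(17·16 − 14·12) + (14·(-5) − (-6)·16) + ((-6)·(-6) − 20·(-5)) + (20·12 − 17·(-6))| = 608, so the area is 304.
Along each edge there are gcd(|Δx|,|Δy|)+1 lattice points, so counting each shared vertex once the boundary has gcd(3,4) + gcd(20,21) + gcd(26,1) + gcd(3,18) = 1+1+1+3 = 6.
By Pick's theorem I = A − B/2 + 1 = 304 − 6/2 + 1 = 302.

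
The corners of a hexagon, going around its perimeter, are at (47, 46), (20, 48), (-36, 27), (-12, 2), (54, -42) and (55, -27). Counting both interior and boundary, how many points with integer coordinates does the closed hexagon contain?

4469

By the shoelace formula, twice the signed area is |[47·48 − 20·46] + [20·27 − (-36)·48] + [(-36)·2 − (-12)·27] + [(-12)·(-42) − 54·2] + [54·(-27) − 55·(-42)] + [55·46 − 47·(-27)]| = 8903, so the area is 8903/2.
The number of boundary lattice points is Σ gcd(|Δx|,|Δy|) = gcd(27,2) + gcd(56,21) + gcd(24,25) + gcd(66,44) + gcd(1,15) + gcd(8,73) = 1+7+1+22+1+1 = 33.
Pick's theorem gives I = A − B/2 + 1 = 8903/2 − 33/2 + 1 = 4436, so the closed region contains I + B = 4436 + 33 = 4469 lattice points.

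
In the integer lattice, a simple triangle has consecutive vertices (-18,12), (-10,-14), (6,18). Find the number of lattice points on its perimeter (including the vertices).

24

Summing gcd(|Δx|,|Δy|) over the edges gives the boundary count: gcd(8,26) + gcd(16,32) + gcd(24,6) = 2+16+6 = 24.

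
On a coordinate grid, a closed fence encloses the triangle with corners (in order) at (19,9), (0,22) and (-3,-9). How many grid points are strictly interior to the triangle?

313

The shoelace formula gives twice the area as |[19·22 − 0·9] + [0·(-9) − (-3)·22] + [(-3)·9 − 19·(-9)]| = 628, so the area is 314.
Summing gcd(|Δx|,|Δy|) over the edges gives the boundary count: gcd(19,13) + gcd(3,31) + gcd(22,18) = 1+1+2 = 4.
Pick's theorem gives I = A − B/2 + 1 = 314 − 4/2 + 1 = 313.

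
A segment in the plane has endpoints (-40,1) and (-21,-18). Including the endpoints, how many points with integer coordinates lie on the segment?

The number of lattice points on a segment between lattice points is gcd(|Δx|,|Δy|) + 1 = gcd(19,19) + 1 = 19 + 1 = 20.

20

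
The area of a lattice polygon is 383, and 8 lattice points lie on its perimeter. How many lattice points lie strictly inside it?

380

From Pick's theorem, I = A − B/2 + 1 = 383 − 8/2 + 1 = 380.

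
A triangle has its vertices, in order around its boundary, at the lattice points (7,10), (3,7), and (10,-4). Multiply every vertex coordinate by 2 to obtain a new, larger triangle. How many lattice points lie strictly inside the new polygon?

Using the shoelace formula, 2A = |[7·7 − 3·10] + [3·(-4) − 10·7] + [10·10 − 7·(-4)]| = 65, so the area is 32.5.
The number of boundary lattice points is Σ gcd(|Δx|,|Δy|) = gcd(4,3) + gcd(7,11) + gcd(3,14) = 1+1+1 = 3.
Scaling by 2 multiplies the area by 2² = 4 (so the new area is 130) and multiplies the boundary lattice-point count by 2, giving 6.
By Pick's theorem, the interior count of the dilated polygon is 130 − 6/2 + 1 = 128.

128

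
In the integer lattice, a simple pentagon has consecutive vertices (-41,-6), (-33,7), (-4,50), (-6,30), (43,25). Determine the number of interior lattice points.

The shoelace formula gives twice the area as |((-41)·7 − (-33)·(-6)) + ((-33)·50 − (-4)·7) + ((-4)·30 − (-6)·50) + ((-6)·25 − 43·30) + (43·(-6) − (-41)·25)| = 2600, so the area is 1300.
Summing gcd(|Δx|,|Δy|) over the edges gives the boundary count: gcd(8,13) + gcd(29,43) + gcd(2,20) + gcd(49,5) + gcd(84,31) = 1+1+2+1+1 = 6.
Pick's theorem gives I = A − B/2 + 1 = 1300 − 6/2 + 1 = 1298.

1298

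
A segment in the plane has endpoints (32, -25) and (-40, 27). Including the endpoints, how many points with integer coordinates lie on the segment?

The number of lattice points on a segment between lattice points is gcd(|Δx|,|Δy|) + 1 = gcd(72,52) + 1 = 4 + 1 = 5.

5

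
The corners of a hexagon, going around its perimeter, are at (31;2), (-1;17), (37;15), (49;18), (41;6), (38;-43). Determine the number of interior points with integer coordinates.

The shoelace formula gives twice the area as |(31·17 − (-1)·2) + ((-1)·15 − 37·17) + (37·18 − 49·15) + (49·6 − 41·18) + (41·(-43) − 38·6) + (38·2 − 31·(-43))| = 1210, so the area is 605.
Summing gcd(|Δx|,|Δy|) over the edges gives the boundary count: gcd(32,15) + gcd(38,2) + gcd(12,3) + gcd(8,12) + gcd(3,49) + gcd(7,45) = 1+2+3+4+1+1 = 12.
Pick's theorem gives I = A − B/2 + 1 = 605 − 12/2 + 1 = 600.

600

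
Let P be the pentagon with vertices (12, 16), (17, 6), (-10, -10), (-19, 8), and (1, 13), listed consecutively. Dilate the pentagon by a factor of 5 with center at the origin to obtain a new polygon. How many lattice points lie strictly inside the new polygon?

12136

By the shoelace formula, twice the signed area is |(12·6 − 17·16) + (17·(-10) − (-10)·6) + ((-10)·8 − (-19)·(-10)) + ((-19)·13 − 1·8) + (1·16 − 12·13)| = 975, so the area is 487.5.
Summing gcd(|Δx|,|Δy|) over the edges gives the boundary count: gcd(5,10) + gcd(27,16) + gcd(9,18) + gcd(20,5) + gcd(11,3) = 5+1+9+5+1 = 21.
Scaling by 5 multiplies the area by 5² = 25 (so the new area is 12187.5) and multiplies the boundary lattice-point count by 5, giving 105.
By Pick's theorem, the interior count of the dilated polygon is 12187.5 − 105/2 + 1 = 12136.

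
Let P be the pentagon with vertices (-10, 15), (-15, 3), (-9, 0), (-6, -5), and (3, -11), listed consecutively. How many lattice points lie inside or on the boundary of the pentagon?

153

By the shoelace formula, twice the signed area is |[(-10)·3 − (-15)·15] + [(-15)·0 − (-9)·3] + [(-9)·(-5) − (-6)·0] + [(-6)·(-11) − 3·(-5)] + [3·15 − (-10)·(-11)]| = 283, so the area is 283/2.
The number of boundary lattice points is Σ gcd(|Δx|,|Δy|) = gcd(5,12) + gcd(6,3) + gcd(3,5) + gcd(9,6) + gcd(13,26) = 1+3+1+3+13 = 21.
Pick's theorem gives I = A − B/2 + 1 = 283/2 − 21/2 + 1 = 132, so the closed region contains I + B = 132 + 21 = 153 lattice points.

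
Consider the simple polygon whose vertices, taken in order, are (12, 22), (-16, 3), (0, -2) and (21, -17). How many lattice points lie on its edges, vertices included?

8

Along each edge there are gcd(|Δx|,|Δy|)+1 lattice points, so counting each shared vertex once the boundary has gcd(28,19) + gcd(16,5) + gcd(21,15) + gcd(9,39) = 1+1+3+3 = 8.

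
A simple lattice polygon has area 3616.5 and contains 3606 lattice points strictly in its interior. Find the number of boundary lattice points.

23

Pick's theorem gives A = I + B/2 − 1, so B = 2(A − I + 1) = 2(3616.5 − 3606 + 1) = 23.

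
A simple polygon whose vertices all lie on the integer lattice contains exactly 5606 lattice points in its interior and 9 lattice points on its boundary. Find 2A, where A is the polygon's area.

Pick's theorem states A = I + B/2 − 1, so A = 5606 + 9/2 − 1 = 11219/2.
Hence 2A = 11219.

11219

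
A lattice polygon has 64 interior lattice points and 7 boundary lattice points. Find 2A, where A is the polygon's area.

Pick's theorem states A = I + B/2 − 1, so A = 64 + 7/2 − 1 = 133/2.
Hence 2A = 133.

133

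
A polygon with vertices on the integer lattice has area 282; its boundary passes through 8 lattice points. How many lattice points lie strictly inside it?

279

From Pick's theorem, I = A − B/2 + 1 = 282 − 8/2 + 1 = 279.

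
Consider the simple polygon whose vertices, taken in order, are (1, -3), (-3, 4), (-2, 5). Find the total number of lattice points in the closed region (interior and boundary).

Using the shoelace formula, 2A = |[1·4 − (-3)·(-3)] + [(-3)·5 − (-2)·4] + [(-2)·(-3) − 1·5]| = 11, so the area is 5.5.
Summing gcd(|Δx|,|Δy|) over the edges gives the boundary count: gcd(4,7) + gcd(1,1) + gcd(3,8) = 1+1+1 = 3.
Pick's theorem gives I = A − B/2 + 1 = 5.5 − 3/2 + 1 = 5, so the closed region contains I + B = 5 + 3 = 8 lattice points.

8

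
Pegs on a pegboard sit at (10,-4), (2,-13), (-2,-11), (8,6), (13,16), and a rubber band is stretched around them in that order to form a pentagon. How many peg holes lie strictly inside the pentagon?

124

The shoelace formula gives twice the area as |[10·(-13) − 2·(-4)] + [2·(-11) − (-2)·(-13)] + [(-2)·6 − 8·(-11)] + [8·16 − 13·6] + [13·(-4) − 10·16]| = 256, so the area is 128.
Summing gcd(|Δx|,|Δy|) over the edges gives the boundary count: gcd(8,9) + gcd(4,2) + gcd(10,17) + gcd(5,10) + gcd(3,20) = 1+2+1+5+1 = 10.
Pick's theorem gives I = A − B/2 + 1 = 128 − 10/2 + 1 = 124.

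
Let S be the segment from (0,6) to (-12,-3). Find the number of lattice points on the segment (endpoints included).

4

The number of lattice points on a segment between lattice points is gcd(|Δx|,|Δy|) + 1 = gcd(12,9) + 1 = 3 + 1 = 4.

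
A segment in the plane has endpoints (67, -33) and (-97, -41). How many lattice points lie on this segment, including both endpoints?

5

The number of lattice points on a segment between lattice points is gcd(|Δx|,|Δy|) + 1 = gcd(164,8) + 1 = 4 + 1 = 5.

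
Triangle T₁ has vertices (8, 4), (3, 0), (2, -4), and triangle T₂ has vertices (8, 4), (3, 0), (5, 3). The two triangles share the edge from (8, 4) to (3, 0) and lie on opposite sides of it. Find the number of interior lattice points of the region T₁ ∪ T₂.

The union is the simple quadrilateral with vertices (8, 4), (2, -4), (3, 0), (5, 3) in order.
Using the shoelace formula, 2A = |[8·(-4) − 2·4] + [2·0 − 3·(-4)] + [3·3 − 5·0] + [5·4 − 8·3]| = 23, so the area is 23/2.
Along each edge there are gcd(|Δx|,|Δy|)+1 lattice points, so counting each shared vertex once the boundary has gcd(6,8) + gcd(1,4) + gcd(2,3) + gcd(3,1) = 2+1+1+1 = 5.
By Pick's theorem I = A − B/2 + 1 = 23/2 − 5/2 + 1 = 10.

10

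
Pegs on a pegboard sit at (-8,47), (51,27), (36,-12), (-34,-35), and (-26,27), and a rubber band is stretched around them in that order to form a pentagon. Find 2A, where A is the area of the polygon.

8699

Using the shoelace formula, 2A = |[(-8)·27 − 51·47] + [51·(-12) − 36·27] + [36·(-35) − (-34)·(-12)] + [(-34)·27 − (-26)·(-35)] + [(-26)·47 − (-8)·27]| = 8699, so the area is 4349.5.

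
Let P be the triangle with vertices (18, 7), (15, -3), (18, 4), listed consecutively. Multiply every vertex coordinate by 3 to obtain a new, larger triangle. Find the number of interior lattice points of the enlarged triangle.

The shoelace formula gives twice the area as |[18·(-3) − 15·7] + [15·4 − 18·(-3)] + [18·7 − 18·4]| = 9, so the area is 9/2.
Along each edge there are gcd(|Δx|,|Δy|)+1 lattice points, so counting each shared vertex once the boundary has gcd(3,10) + gcd(3,7) + gcd(0,3) = 1+1+3 = 5.
Scaling by 3 multiplies the area by 3² = 9 (so the new area is 40.5) and multiplies the boundary lattice-point count by 3, giving 15.
By Pick's theorem, the interior count of the dilated polygon is 40.5 − 15/2 + 1 = 34.

34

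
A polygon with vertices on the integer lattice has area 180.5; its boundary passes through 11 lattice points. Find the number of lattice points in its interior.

Pick's theorem A = I + B/2 − 1 rearranges to I = A − B/2 + 1 = 180.5 − 11/2 + 1 = 176.

176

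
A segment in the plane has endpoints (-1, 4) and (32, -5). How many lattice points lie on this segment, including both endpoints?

The number of lattice points on a segment between lattice points is gcd(|Δx|,|Δy|) + 1 = gcd(33,9) + 1 = 3 + 1 = 4.

4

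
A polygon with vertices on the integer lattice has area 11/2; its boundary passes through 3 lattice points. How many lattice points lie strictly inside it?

5

Pick's theorem A = I + B/2 − 1 rearranges to I = A − B/2 + 1 = 11/2 − 3/2 + 1 = 5.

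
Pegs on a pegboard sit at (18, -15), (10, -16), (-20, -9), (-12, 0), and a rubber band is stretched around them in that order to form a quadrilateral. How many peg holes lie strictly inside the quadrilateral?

Using the shoelace formula, 2A = |(18·(-16) − 10·(-15)) + (10·(-9) − (-20)·(-16)) + ((-20)·0 − (-12)·(-9)) + ((-12)·(-15) − 18·0)| = 476, so the area is 238.
Summing gcd(|Δx|,|Δy|) over the edges gives the boundary count: gcd(8,1) + gcd(30,7) + gcd(8,9) + gcd(30,15) = 1+1+1+15 = 18.
By Pick's theorem A = I + B/2 − 1, so I = 238 − 18/2 + 1 = 230.

230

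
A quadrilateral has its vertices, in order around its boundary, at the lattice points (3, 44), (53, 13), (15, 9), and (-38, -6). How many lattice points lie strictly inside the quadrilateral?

The shoelace formula gives twice the area as |[3·13 − 53·44] + [53·9 − 15·13] + [15·(-6) − (-38)·9] + [(-38)·44 − 3·(-6)]| = 3413, so the area is 1706.5.
Summing gcd(|Δx|,|Δy|) over the edges gives the boundary count: gcd(50,31) + gcd(38,4) + gcd(53,15) + gcd(41,50) = 1+2+1+1 = 5.
Pick's theorem gives I = A − B/2 + 1 = 1706.5 − 5/2 + 1 = 1705.

1705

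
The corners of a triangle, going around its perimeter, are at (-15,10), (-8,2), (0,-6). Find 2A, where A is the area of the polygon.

By the shoelace formula, twice the signed area is |[(-15)·2 − (-8)·10] + [(-8)·(-6) − 0·2] + [0·10 − (-15)·(-6)]| = 8, so the area is 4.

8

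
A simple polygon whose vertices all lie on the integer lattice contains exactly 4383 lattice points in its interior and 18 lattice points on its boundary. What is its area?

4391

Pick's theorem states A = I + B/2 − 1, so A = 4383 + 18/2 − 1 = 4391.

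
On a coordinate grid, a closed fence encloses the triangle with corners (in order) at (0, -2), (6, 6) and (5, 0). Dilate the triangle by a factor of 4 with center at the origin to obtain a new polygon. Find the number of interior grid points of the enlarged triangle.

217

By the shoelace formula, twice the signed area is |[0·6 − 6·(-2)] + [6·0 − 5·6] + [5·(-2) − 0·0]| = 28, so the area is 14.
The number of boundary lattice points is Σ gcd(|Δx|,|Δy|) = gcd(6,8) + gcd(1,6) + gcd(5,2) = 2+1+1 = 4.
Scaling by 4 multiplies the area by 4² = 16 (so the new area is 224) and multiplies the boundary lattice-point count by 4, giving 16.
By Pick's theorem, the interior count of the dilated polygon is 224 − 16/2 + 1 = 217.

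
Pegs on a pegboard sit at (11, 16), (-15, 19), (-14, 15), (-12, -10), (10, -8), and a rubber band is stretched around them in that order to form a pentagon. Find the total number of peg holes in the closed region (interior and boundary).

631

By the shoelace formula, twice the signed area is |(11·19 − (-15)·16) + ((-15)·15 − (-14)·19) + ((-14)·(-10) − (-12)·15) + ((-12)·(-8) − 10·(-10)) + (10·16 − 11·(-8))| = 1254, so the area is 627.
Summing gcd(|Δx|,|Δy|) over the edges gives the boundary count: gcd(26,3) + gcd(1,4) + gcd(2,25) + gcd(22,2) + gcd(1,24) = 1+1+1+2+1 = 6.
Pick's theorem gives I = A − B/2 + 1 = 627 − 6/2 + 1 = 625, so the closed region contains I + B = 625 + 6 = 631 lattice points.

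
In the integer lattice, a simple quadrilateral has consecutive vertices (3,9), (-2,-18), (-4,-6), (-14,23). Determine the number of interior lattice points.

232

Using the shoelace formula, 2A = |(3·(-18) − (-2)·9) + ((-2)·(-6) − (-4)·(-18)) + ((-4)·23 − (-14)·(-6)) + ((-14)·9 − 3·23)| = 467, so the area is 467/2.
Summing gcd(|Δx|,|Δy|) over the edges gives the boundary count: gcd(5,27) + gcd(2,12) + gcd(10,29) + gcd(17,14) = 1+2+1+1 = 5.
Pick's theorem gives I = A − B/2 + 1 = 467/2 − 5/2 + 1 = 232.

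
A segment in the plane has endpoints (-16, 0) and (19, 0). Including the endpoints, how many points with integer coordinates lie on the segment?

The number of lattice points on a segment between lattice points is gcd(|Δx|,|Δy|) + 1 = gcd(35,0) + 1 = 35 + 1 = 36.

36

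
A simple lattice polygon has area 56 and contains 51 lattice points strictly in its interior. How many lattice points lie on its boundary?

Pick's theorem gives A = I + B/2 − 1, so B = 2(A − I + 1) = 2(56 − 51 + 1) = 12.

12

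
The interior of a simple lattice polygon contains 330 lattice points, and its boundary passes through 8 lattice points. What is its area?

Pick's theorem states A = I + B/2 − 1, so A = 330 + 8/2 − 1 = 333.

333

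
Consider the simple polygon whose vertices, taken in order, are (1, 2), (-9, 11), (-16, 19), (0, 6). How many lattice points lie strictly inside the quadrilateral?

The shoelace formula gives twice the area as |[1·11 − (-9)·2] + [(-9)·19 − (-16)·11] + [(-16)·6 − 0·19] + [0·2 − 1·6]| = 68, so the area is 34.
Summing gcd(|Δx|,|Δy|) over the edges gives the boundary count: gcd(10,9) + gcd(7,8) + gcd(16,13) + gcd(1,4) = 1+1+1+1 = 4.
Pick's theorem gives I = A − B/2 + 1 = 34 − 4/2 + 1 = 33.

33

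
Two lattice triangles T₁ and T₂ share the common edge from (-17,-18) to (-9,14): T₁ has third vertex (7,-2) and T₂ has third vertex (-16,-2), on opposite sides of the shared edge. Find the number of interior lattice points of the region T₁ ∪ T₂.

356

The union is the simple quadrilateral with vertices (-17,-18), (7,-2), (-9,14), (-16,-2) in order.
Using the shoelace formula, 2A = |((-17)·(-2) − 7·(-18)) + (7·14 − (-9)·(-2)) + ((-9)·(-2) − (-16)·14) + ((-16)·(-18) − (-17)·(-2))| = 736, so the area is 368.
Along each edge there are gcd(|Δx|,|Δy|)+1 lattice points, so counting each shared vertex once the boundary has gcd(24,16) + gcd(16,16) + gcd(7,16) + gcd(1,16) = 8+16+1+1 = 26.
By Pick's theorem I = A − B/2 + 1 = 368 − 26/2 + 1 = 356.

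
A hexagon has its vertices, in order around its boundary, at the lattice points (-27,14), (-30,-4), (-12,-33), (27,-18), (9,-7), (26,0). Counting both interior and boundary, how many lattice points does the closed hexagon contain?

1554

By the shoelace formula, twice the signed area is |[(-27)·(-4) − (-30)·14] + [(-30)·(-33) − (-12)·(-4)] + [(-12)·(-18) − 27·(-33)] + [27·(-7) − 9·(-18)] + [9·0 − 26·(-7)] + [26·14 − (-27)·0]| = 3096, so the area is 1548.
Summing gcd(|Δx|,|Δy|) over the edges gives the boundary count: gcd(3,18) + gcd(18,29) + gcd(39,15) + gcd(18,11) + gcd(17,7) + gcd(53,14) = 3+1+3+1+1+1 = 10.
Pick's theorem gives I = A − B/2 + 1 = 1548 − 10/2 + 1 = 1544, so the closed region contains I + B = 1544 + 10 = 1554 lattice points.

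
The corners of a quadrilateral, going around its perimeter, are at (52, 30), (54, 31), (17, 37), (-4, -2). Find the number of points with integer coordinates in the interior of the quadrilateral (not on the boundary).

775

The shoelace formula gives twice the area as |[52·31 − 54·30] + [54·37 − 17·31] + [17·(-2) − (-4)·37] + [(-4)·30 − 52·(-2)]| = 1561, so the area is 1561/2.
Along each edge there are gcd(|Δx|,|Δy|)+1 lattice points, so counting each shared vertex once the boundary has gcd(2,1) + gcd(37,6) + gcd(21,39) + gcd(56,32) = 1+1+3+8 = 13.
By Pick's theorem A = I + B/2 − 1, so I = 1561/2 − 13/2 + 1 = 775.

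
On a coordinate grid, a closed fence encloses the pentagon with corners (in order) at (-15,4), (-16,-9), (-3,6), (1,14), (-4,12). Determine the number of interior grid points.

By the shoelace formula, twice the signed area is |[(-15)·(-9) − (-16)·4] + [(-16)·6 − (-3)·(-9)] + [(-3)·14 − 1·6] + [1·12 − (-4)·14] + [(-4)·4 − (-15)·12]| = 260, so the area is 130.
Summing gcd(|Δx|,|Δy|) over the edges gives the boundary count: gcd(1,13) + gcd(13,15) + gcd(4,8) + gcd(5,2) + gcd(11,8) = 1+1+4+1+1 = 8.
By Pick's theorem A = I + B/2 − 1, so I = 130 − 8/2 + 1 = 127.

127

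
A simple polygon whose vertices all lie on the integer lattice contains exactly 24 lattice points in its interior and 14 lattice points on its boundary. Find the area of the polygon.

Pick's theorem states A = I + B/2 − 1, so A = 24 + 14/2 − 1 = 30.

30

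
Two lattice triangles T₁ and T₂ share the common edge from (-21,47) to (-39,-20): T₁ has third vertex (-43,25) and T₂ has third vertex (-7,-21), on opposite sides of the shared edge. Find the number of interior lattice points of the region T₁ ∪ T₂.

1608

The union is the simple quadrilateral with vertices (-21,47), (-43,25), (-39,-20), (-7,-21) in order.
Using the shoelace formula, 2A = |((-21)·25 − (-43)·47) + ((-43)·(-20) − (-39)·25) + ((-39)·(-21) − (-7)·(-20)) + ((-7)·47 − (-21)·(-21))| = 3240, so the area is 1620.
Along each edge there are gcd(|Δx|,|Δy|)+1 lattice points, so counting each shared vertex once the boundary has gcd(22,22) + gcd(4,45) + gcd(32,1) + gcd(14,68) = 22+1+1+2 = 26.
By Pick's theorem I = A − B/2 + 1 = 1620 − 26/2 + 1 = 1608.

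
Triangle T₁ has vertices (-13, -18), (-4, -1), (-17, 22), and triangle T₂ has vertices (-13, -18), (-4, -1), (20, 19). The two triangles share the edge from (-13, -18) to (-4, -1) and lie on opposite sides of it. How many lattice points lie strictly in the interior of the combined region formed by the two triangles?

The union is the simple quadrilateral with vertices (-13, -18), (-17, 22), (-4, -1), (20, 19) in order.
The shoelace formula gives twice the area as |((-13)·22 − (-17)·(-18)) + ((-17)·(-1) − (-4)·22) + ((-4)·19 − 20·(-1)) + (20·(-18) − (-13)·19)| = 656, so the area is 328.
Summing gcd(|Δx|,|Δy|) over the edges gives the boundary count: gcd(4,40) + gcd(13,23) + gcd(24,20) + gcd(33,37) = 4+1+4+1 = 10.
By Pick's theorem I = A − B/2 + 1 = 328 − 10/2 + 1 = 324.

324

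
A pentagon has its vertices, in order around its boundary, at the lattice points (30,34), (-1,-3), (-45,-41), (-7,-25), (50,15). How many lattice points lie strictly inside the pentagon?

The shoelace formula gives twice the area as |[30·(-3) − (-1)·34] + [(-1)·(-41) − (-45)·(-3)] + [(-45)·(-25) − (-7)·(-41)] + [(-7)·15 − 50·(-25)] + [50·34 − 30·15]| = 3083, so the area is 1541.5.
Along each edge there are gcd(|Δx|,|Δy|)+1 lattice points, so counting each shared vertex once the boundary has gcd(31,37) + gcd(44,38) + gcd(38,16) + gcd(57,40) + gcd(20,19) = 1+2+2+1+1 = 7.
Pick's theorem gives I = A − B/2 + 1 = 1541.5 − 7/2 + 1 = 1539.

1539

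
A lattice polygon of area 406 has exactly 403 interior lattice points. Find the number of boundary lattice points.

8

Pick's theorem gives A = I + B/2 − 1, so B = 2(A − I + 1) = 2(406 − 403 + 1) = 8.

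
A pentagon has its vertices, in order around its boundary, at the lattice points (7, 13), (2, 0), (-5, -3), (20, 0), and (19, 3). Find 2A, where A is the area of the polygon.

314

By the shoelace formula, twice the signed area is |[7·0 − 2·13] + [2·(-3) − (-5)·0] + [(-5)·0 − 20·(-3)] + [20·3 − 19·0] + [19·13 − 7·3]| = 314, so the area is 157.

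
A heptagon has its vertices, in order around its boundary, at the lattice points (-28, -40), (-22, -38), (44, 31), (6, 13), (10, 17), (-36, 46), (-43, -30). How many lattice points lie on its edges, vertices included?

Summing gcd(|Δx|,|Δy|) over the edges gives the boundary count: gcd(6,2) + gcd(66,69) + gcd(38,18) + gcd(4,4) + gcd(46,29) + gcd(7,76) + gcd(15,10) = 2+3+2+4+1+1+5 = 18.

18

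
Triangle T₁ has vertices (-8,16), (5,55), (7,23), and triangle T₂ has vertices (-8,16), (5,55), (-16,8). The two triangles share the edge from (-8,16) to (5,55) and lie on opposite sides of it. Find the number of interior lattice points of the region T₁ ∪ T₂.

346

The union is the simple quadrilateral with vertices (-8,16), (7,23), (5,55), (-16,8) in order.
The shoelace formula gives twice the area as |[(-8)·23 − 7·16] + [7·55 − 5·23] + [5·8 − (-16)·55] + [(-16)·16 − (-8)·8]| = 702, so the area is 351.
Summing gcd(|Δx|,|Δy|) over the edges gives the boundary count: gcd(15,7) + gcd(2,32) + gcd(21,47) + gcd(8,8) = 1+2+1+8 = 12.
By Pick's theorem I = A − B/2 + 1 = 351 − 12/2 + 1 = 346.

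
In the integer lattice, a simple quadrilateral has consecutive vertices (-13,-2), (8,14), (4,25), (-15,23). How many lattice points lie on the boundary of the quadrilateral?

4

Summing gcd(|Δx|,|Δy|) over the edges gives the boundary count: gcd(21,16) + gcd(4,11) + gcd(19,2) + gcd(2,25) = 1+1+1+1 = 4.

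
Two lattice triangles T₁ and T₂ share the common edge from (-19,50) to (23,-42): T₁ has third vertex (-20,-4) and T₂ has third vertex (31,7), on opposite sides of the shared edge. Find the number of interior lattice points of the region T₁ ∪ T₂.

The union is the simple quadrilateral with vertices (-19,50), (-20,-4), (23,-42), (31,7) in order.
The shoelace formula gives twice the area as |((-19)·(-4) − (-20)·50) + ((-20)·(-42) − 23·(-4)) + (23·7 − 31·(-42)) + (31·50 − (-19)·7)| = 5154, so the area is 2577.
Along each edge there are gcd(|Δx|,|Δy|)+1 lattice points, so counting each shared vertex once the boundary has gcd(1,54) + gcd(43,38) + gcd(8,49) + gcd(50,43) = 1+1+1+1 = 4.
By Pick's theorem I = A − B/2 + 1 = 2577 − 4/2 + 1 = 2576.

2576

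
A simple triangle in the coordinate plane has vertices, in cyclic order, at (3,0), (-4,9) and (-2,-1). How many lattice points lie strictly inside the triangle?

25

The shoelace formula gives twice the area as |[3·9 − (-4)·0] + [(-4)·(-1) − (-2)·9] + [(-2)·0 − 3·(-1)]| = 52, so the area is 26.
Summing gcd(|Δx|,|Δy|) over the edges gives the boundary count: gcd(7,9) + gcd(2,10) + gcd(5,1) = 1+2+1 = 4.
Pick's theorem gives I = A − B/2 + 1 = 26 − 4/2 + 1 = 25.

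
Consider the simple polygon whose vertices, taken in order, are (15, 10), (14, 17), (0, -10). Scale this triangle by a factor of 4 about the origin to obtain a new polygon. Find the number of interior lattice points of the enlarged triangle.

The shoelace formula gives twice the area as |(15·17 − 14·10) + (14·(-10) − 0·17) + (0·10 − 15·(-10))| = 125, so the area is 125/2.
Summing gcd(|Δx|,|Δy|) over the edges gives the boundary count: gcd(1,7) + gcd(14,27) + gcd(15,20) = 1+1+5 = 7.
Scaling by 4 multiplies the area by 4² = 16 (so the new area is 1000) and multiplies the boundary lattice-point count by 4, giving 28.
By Pick's theorem, the interior count of the dilated polygon is 1000 − 28/2 + 1 = 987.

987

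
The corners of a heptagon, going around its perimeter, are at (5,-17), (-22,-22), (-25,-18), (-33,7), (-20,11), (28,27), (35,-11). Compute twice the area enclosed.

The shoelace formula gives twice the area as |[5·(-22) − (-22)·(-17)] + [(-22)·(-18) − (-25)·(-22)] + [(-25)·7 − (-33)·(-18)] + [(-33)·11 − (-20)·7] + [(-20)·27 − 28·11] + [28·(-11) − 35·27] + [35·(-17) − 5·(-11)]| = 4271, so the area is 2135.5.

4271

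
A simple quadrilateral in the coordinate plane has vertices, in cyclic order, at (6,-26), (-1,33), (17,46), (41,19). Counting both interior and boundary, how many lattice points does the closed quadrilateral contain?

By the shoelace formula, twice the signed area is |[6·33 − (-1)·(-26)] + [(-1)·46 − 17·33] + [17·19 − 41·46] + [41·(-26) − 6·19]| = 3178, so the area is 1589.
Along each edge there are gcd(|Δx|,|Δy|)+1 lattice points, so counting each shared vertex once the boundary has gcd(7,59) + gcd(18,13) + gcd(24,27) + gcd(35,45) = 1+1+3+5 = 10.
Pick's theorem gives I = A − B/2 + 1 = 1589 − 10/2 + 1 = 1585, so the closed region contains I + B = 1585 + 10 = 1595 lattice points.

1595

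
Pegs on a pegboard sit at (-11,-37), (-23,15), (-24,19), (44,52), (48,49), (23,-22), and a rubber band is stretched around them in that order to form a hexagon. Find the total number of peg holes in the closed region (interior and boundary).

Using the shoelace formula, 2A = |((-11)·15 − (-23)·(-37)) + ((-23)·19 − (-24)·15) + ((-24)·52 − 44·19) + (44·49 − 48·52) + (48·(-22) − 23·49) + (23·(-37) − (-11)·(-22))| = 6793, so the area is 3396.5.
Along each edge there are gcd(|Δx|,|Δy|)+1 lattice points, so counting each shared vertex once the boundary has gcd(12,52) + gcd(1,4) + gcd(68,33) + gcd(4,3) + gcd(25,71) + gcd(34,15) = 4+1+1+1+1+1 = 9.
Pick's theorem gives I = A − B/2 + 1 = 3396.5 − 9/2 + 1 = 3393, so the closed region contains I + B = 3393 + 9 = 3402 lattice points.

3402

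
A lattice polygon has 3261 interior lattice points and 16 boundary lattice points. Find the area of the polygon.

By Pick's theorem, A = I + B/2 − 1 = 3261 + 16/2 − 1 = 3268.

3268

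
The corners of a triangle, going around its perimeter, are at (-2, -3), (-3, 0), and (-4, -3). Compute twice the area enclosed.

By the shoelace formula, twice the signed area is |[(-2)·0 − (-3)·(-3)] + [(-3)·(-3) − (-4)·0] + [(-4)·(-3) − (-2)·(-3)]| = 6, so the area is 3.

6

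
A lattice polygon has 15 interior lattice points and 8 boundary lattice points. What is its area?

By Pick's theorem, A = I + B/2 − 1 = 15 + 8/2 − 1 = 18.

18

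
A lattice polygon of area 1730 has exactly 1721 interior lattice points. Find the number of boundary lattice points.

20

Pick's theorem gives A = I + B/2 − 1, so B = 2(A − I + 1) = 2(1730 − 1721 + 1) = 20.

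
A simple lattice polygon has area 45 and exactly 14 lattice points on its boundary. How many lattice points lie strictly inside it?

39

From Pick's theorem, I = A − B/2 + 1 = 45 − 14/2 + 1 = 39.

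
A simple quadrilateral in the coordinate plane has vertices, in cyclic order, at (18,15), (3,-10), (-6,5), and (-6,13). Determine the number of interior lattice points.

313

By the shoelace formula, twice the signed area is |(18·(-10) − 3·15) + (3·5 − (-6)·(-10)) + ((-6)·13 − (-6)·5) + ((-6)·15 − 18·13)| = 642, so the area is 321.
The number of boundary lattice points is Σ gcd(|Δx|,|Δy|) = gcd(15,25) + gcd(9,15) + gcd(0,8) + gcd(24,2) = 5+3+8+2 = 18.
By Pick's theorem A = I + B/2 − 1, so I = 321 − 18/2 + 1 = 313.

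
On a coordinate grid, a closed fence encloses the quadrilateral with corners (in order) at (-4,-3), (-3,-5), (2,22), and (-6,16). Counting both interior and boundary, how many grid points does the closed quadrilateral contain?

104

Using the shoelace formula, 2A = |[(-4)·(-5) − (-3)·(-3)] + [(-3)·22 − 2·(-5)] + [2·16 − (-6)·22] + [(-6)·(-3) − (-4)·16]| = 201, so the area is 201/2.
Along each edge there are gcd(|Δx|,|Δy|)+1 lattice points, so counting each shared vertex once the boundary has gcd(1,2) + gcd(5,27) + gcd(8,6) + gcd(2,19) = 1+1+2+1 = 5.
Pick's theorem gives I = A − B/2 + 1 = 201/2 − 5/2 + 1 = 99, so the closed region contains I + B = 99 + 5 = 104 lattice points.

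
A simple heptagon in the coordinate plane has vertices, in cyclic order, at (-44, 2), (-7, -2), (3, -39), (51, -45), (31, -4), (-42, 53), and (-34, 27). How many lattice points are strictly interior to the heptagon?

By the shoelace formula, twice the signed area is |((-44)·(-2) − (-7)·2) + ((-7)·(-39) − 3·(-2)) + (3·(-45) − 51·(-39)) + (51·(-4) − 31·(-45)) + (31·53 − (-42)·(-4)) + ((-42)·27 − (-34)·53) + ((-34)·2 − (-44)·27)| = 6689, so the area is 6689/2.
The number of boundary lattice points is Σ gcd(|Δx|,|Δy|) = gcd(37,4) + gcd(10,37) + gcd(48,6) + gcd(20,41) + gcd(73,57) + gcd(8,26) + gcd(10,25) = 1+1+6+1+1+2+5 = 17.
By Pick's theorem A = I + B/2 − 1, so I = 6689/2 − 17/2 + 1 = 3337.

3337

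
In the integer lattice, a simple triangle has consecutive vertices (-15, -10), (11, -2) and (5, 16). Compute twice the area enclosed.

516

Using the shoelace formula, 2A = |[(-15)·(-2) − 11·(-10)] + [11·16 − 5·(-2)] + [5·(-10) − (-15)·16]| = 516, so the area is 258.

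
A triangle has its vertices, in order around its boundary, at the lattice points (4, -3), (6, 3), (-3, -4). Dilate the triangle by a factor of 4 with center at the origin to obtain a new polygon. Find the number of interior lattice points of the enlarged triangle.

313

Using the shoelace formula, 2A = |(4·3 − 6·(-3)) + (6·(-4) − (-3)·3) + ((-3)·(-3) − 4·(-4))| = 40, so the area is 20.
Summing gcd(|Δx|,|Δy|) over the edges gives the boundary count: gcd(2,6) + gcd(9,7) + gcd(7,1) = 2+1+1 = 4.
Scaling by 4 multiplies the area by 4² = 16 (so the new area is 320) and multiplies the boundary lattice-point count by 4, giving 16.
By Pick's theorem, the interior count of the dilated polygon is 320 − 16/2 + 1 = 313.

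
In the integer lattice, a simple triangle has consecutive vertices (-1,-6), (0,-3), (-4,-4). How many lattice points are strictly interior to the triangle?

5

The shoelace formula gives twice the area as |[(-1)·(-3) − 0·(-6)] + [0·(-4) − (-4)·(-3)] + [(-4)·(-6) − (-1)·(-4)]| = 11, so the area is 5.5.
Summing gcd(|Δx|,|Δy|) over the edges gives the boundary count: gcd(1,3) + gcd(4,1) + gcd(3,2) = 1+1+1 = 3.
By Pick's theorem A = I + B/2 − 1, so I = 5.5 − 3/2 + 1 = 5.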